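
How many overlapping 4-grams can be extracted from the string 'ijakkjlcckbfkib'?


String 'ijakkjlcckbfkib' has length L = 15.
Number of overlapping n-grams = L - n + 1
Substituting: 15 - 4 + 1 = 12

12


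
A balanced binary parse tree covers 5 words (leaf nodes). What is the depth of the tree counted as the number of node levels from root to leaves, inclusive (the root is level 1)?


In a balanced binary tree with n leaves the deepest leaf is ceil(log2(n)) edges below the root,
so counting node levels inclusive of root and leaves gives ceil(log2(n)) + 1 levels.
log2(5) = 2.3219
ceil(2.3219) = 3
levels = 3 + 1 = 4

4


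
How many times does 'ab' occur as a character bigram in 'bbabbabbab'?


Scanning 'bbabbabbab' for bigram 'ab':
  Position 0: 'bb' -> no
  Position 1: 'ba' -> no
  Position 2: 'ab' -> MATCH
  Position 3: 'bb' -> no
  Position 4: 'ba' -> no
  Position 5: 'ab' -> MATCH
  Position 6: 'bb' -> no
  Position 7: 'ba' -> no
  Position 8: 'ab' -> MATCH
Total matches: 3

3


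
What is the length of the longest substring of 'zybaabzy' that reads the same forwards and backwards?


Scanning 'zybaabzy' for palindromic substrings.
Substring at positions 2-5: 'baab'.
Check: reverse('baab') = 'baab' -> palindrome confirmed.
Neighbouring characters ('y' / 'z') break symmetry, so it cannot extend further.
No longer palindromic substring exists; longest length = 4

4


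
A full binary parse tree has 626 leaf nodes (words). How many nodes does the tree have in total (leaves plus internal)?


Leaf nodes (terminals): 626
Internal nodes = n - 1 = 626 - 1 = 625
Total = leaves + internal = 626 + 625 = 1251

1251


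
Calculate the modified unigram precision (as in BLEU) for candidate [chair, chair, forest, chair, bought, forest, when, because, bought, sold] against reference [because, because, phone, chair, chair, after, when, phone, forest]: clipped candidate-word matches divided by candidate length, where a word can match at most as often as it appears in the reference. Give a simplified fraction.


Reference word counts: {'after': 1, 'because': 2, 'chair': 2, 'forest': 1, 'phone': 2, 'when': 1}
Checking each candidate word (with clipping):
  'chair' -> in reference (ref count 2, used 1/2) -> match (matches: 1)
  'chair' -> in reference (ref count 2, used 2/2) -> match (matches: 2)
  'forest' -> in reference (ref count 1, used 1/1) -> match (matches: 3)
  'chair' -> ref count 2 already used up (2/2) -> clipped, no match (matches: 3)
  'bought' -> not in reference -> no match (matches: 3)
  'forest' -> ref count 1 already used up (1/1) -> clipped, no match (matches: 3)
  'when' -> in reference (ref count 1, used 1/1) -> match (matches: 4)
  'because' -> in reference (ref count 2, used 1/2) -> match (matches: 5)
  'bought' -> not in reference -> no match (matches: 5)
  'sold' -> not in reference -> no match (matches: 5)
Clipped matches: 5, Candidate length: 10
Precision = 5/10 = 1/2

1/2


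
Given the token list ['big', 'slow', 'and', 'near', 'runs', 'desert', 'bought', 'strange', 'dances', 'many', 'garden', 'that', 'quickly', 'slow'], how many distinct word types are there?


Listing all tokens and tracking unique types:
  Token 1: 'big' -> NEW (unique so far: 1)
  Token 2: 'slow' -> NEW (unique so far: 2)
  Token 3: 'and' -> NEW (unique so far: 3)
  Token 4: 'near' -> NEW (unique so far: 4)
  Token 5: 'runs' -> NEW (unique so far: 5)
  Token 6: 'desert' -> NEW (unique so far: 6)
  Token 7: 'bought' -> NEW (unique so far: 7)
  Token 8: 'strange' -> NEW (unique so far: 8)
  Token 9: 'dances' -> NEW (unique so far: 9)
  Token 10: 'many' -> NEW (unique so far: 10)
  Token 11: 'garden' -> NEW (unique so far: 11)
  Token 12: 'that' -> NEW (unique so far: 12)
  Token 13: 'quickly' -> NEW (unique so far: 13)
  Token 14: 'slow' -> duplicate (unique so far: 13)
Unique types: ('and', 'big', 'bought', 'dances', 'desert', 'garden', 'many', 'near', 'quickly', 'runs', 'slow', 'strange', 'that')
Vocabulary size: 13

13


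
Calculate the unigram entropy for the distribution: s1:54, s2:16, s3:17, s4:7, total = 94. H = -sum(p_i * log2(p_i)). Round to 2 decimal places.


Computing entropy H = -sum(p_i * log2(p_i)):
  s1: p = 54/94 = 0.5745, -p*log2(p) = 0.4594
  s2: p = 16/94 = 0.1702, -p*log2(p) = 0.4348
  s3: p = 17/94 = 0.1809, -p*log2(p) = 0.4462
  s4: p = 7/94 = 0.0745, -p*log2(p) = 0.2790
H = sum of terms = 1.6194
Rounded to 2 decimals: 1.62

1.62


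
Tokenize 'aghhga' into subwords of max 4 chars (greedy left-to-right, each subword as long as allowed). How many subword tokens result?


'aghhga' has 6 characters.
Chunking with max size 4:
  Chunk 1: 'aghh' (positions 0-3)
  Chunk 2: 'ga' (positions 4-5)
Total chunks: ceil(6 / 4) = 2

2


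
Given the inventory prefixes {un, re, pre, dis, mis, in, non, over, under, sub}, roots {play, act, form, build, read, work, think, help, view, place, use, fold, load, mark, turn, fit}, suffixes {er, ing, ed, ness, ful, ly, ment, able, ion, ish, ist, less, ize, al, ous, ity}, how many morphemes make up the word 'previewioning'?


Segmenting 'previewioning' against the inventory:
  'pre' -> prefix (morpheme 1)
  'view' -> root (morpheme 2)
  'ion' -> suffix (morpheme 3)
  'ing' -> suffix (morpheme 4)
Total morphemes: 4

4


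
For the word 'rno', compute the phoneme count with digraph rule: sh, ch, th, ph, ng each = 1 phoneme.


Parsing 'rno' greedily, digraphs first:
  'r' -> consonant phoneme (phonemes so far: 1)
  'n' -> consonant phoneme (phonemes so far: 2)
  'o' -> vowel phoneme (phonemes so far: 3)
Total phonemes: 3

3


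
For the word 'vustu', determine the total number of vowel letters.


Scanning each character of 'vustu':
  Position 1: 'v' -> consonant (running count: 0)
  Position 2: 'u' -> vowel (running count: 1)
  Position 3: 's' -> consonant (running count: 1)
  Position 4: 't' -> consonant (running count: 1)
  Position 5: 'u' -> vowel (running count: 2)
Total vowels: 2

2


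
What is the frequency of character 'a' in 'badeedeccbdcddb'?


Scanning 'badeedeccbdcddb' for 'a':
  Position 1: 'a' -> MATCH (count: 1)
Total occurrences of 'a': 1

1


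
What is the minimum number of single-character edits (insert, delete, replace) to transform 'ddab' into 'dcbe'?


Building DP table for s1='ddab' (len 4) and s2='dcbe' (len 4):
       d  c  b  e
    0  1  2  3  4
  d 1  0  1  2  3
  d 2  1  1  2  3
  a 3  2  2  2  3
  b 4  3  3  2  3
Edit distance = dp[4][4] = 3

3


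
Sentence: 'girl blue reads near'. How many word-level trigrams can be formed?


Word trigrams from [4] words:
  Trigram 1: (girl blue reads)
  Trigram 2: (blue reads near)
Total word trigrams: 4 - 2 = 2

2


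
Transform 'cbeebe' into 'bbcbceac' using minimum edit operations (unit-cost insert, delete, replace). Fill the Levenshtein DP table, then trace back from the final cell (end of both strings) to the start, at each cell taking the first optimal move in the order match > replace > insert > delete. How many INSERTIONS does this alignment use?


Edit distance = 5. Backtracking from cell (6, 8) with preference match > replace > insert > delete,
then listing the resulting alignment 'cbeebe' -> 'bbcbceac' left to right:
  Step 1: insert 'b' [insertion #1]
  Step 2: insert 'b' [insertion #2]
  Step 3: keep 'c'
  Step 4: keep 'b'
  Step 5: replace e->c
  Step 6: keep 'e'
  Step 7: replace b->a
  Step 8: replace e->c
Total insertions: 2

2


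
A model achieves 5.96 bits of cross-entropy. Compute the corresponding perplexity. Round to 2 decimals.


Perplexity formula: PP = 2^H
H = 5.96
PP = 2^5.96
Decompose: 2^5.96 = 2^5 * 2^0.96
2^5 = 32, 2^0.96 ~ 1.9453099
PP ~ 32 * 1.9453099 = 62.2499168
Rounded to 2 decimals: 62.25

62.25


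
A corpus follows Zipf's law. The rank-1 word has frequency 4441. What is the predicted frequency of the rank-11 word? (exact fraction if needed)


Zipf's law: freq(rank) = f1 / rank
f1 = 4441, rank = 11
freq = 4441 / 11
GCD(4441, 11) = 1
Simplified: 4441/11

4441/11


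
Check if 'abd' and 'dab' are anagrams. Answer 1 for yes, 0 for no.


Sort characters of 'abd': 'abd'
Sort characters of 'dab': 'abd'
Sorted forms match -> they ARE anagrams
Result: 1

1


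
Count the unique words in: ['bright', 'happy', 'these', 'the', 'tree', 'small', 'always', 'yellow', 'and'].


Listing all tokens and tracking unique types:
  Token 1: 'bright' -> NEW (unique so far: 1)
  Token 2: 'happy' -> NEW (unique so far: 2)
  Token 3: 'these' -> NEW (unique so far: 3)
  Token 4: 'the' -> NEW (unique so far: 4)
  Token 5: 'tree' -> NEW (unique so far: 5)
  Token 6: 'small' -> NEW (unique so far: 6)
  Token 7: 'always' -> NEW (unique so far: 7)
  Token 8: 'yellow' -> NEW (unique so far: 8)
  Token 9: 'and' -> NEW (unique so far: 9)
Unique types: ('always', 'and', 'bright', 'happy', 'small', 'the', 'these', 'tree', 'yellow')
Vocabulary size: 9

9


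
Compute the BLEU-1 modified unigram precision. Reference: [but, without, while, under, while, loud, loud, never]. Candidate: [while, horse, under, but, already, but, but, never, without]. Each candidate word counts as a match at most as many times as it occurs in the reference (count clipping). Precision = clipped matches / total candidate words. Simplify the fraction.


Reference word counts: {'but': 1, 'loud': 2, 'never': 1, 'under': 1, 'while': 2, 'without': 1}
Checking each candidate word (with clipping):
  'while' -> in reference (ref count 2, used 1/2) -> match (matches: 1)
  'horse' -> not in reference -> no match (matches: 1)
  'under' -> in reference (ref count 1, used 1/1) -> match (matches: 2)
  'but' -> in reference (ref count 1, used 1/1) -> match (matches: 3)
  'already' -> not in reference -> no match (matches: 3)
  'but' -> ref count 1 already used up (1/1) -> clipped, no match (matches: 3)
  'but' -> ref count 1 already used up (1/1) -> clipped, no match (matches: 3)
  'never' -> in reference (ref count 1, used 1/1) -> match (matches: 4)
  'without' -> in reference (ref count 1, used 1/1) -> match (matches: 5)
Clipped matches: 5, Candidate length: 9
Precision = 5/9

5/9


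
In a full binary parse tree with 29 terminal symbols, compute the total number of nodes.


Leaf nodes (terminals): 29
Internal nodes = n - 1 = 29 - 1 = 28
Total = leaves + internal = 29 + 28 = 57

57


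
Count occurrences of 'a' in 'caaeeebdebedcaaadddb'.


Scanning 'caaeeebdebedcaaadddb' for 'a':
  Position 1: 'a' -> MATCH (count: 1)
  Position 2: 'a' -> MATCH (count: 2)
  Position 13: 'a' -> MATCH (count: 3)
  Position 14: 'a' -> MATCH (count: 4)
  Position 15: 'a' -> MATCH (count: 5)
Total occurrences of 'a': 5

5


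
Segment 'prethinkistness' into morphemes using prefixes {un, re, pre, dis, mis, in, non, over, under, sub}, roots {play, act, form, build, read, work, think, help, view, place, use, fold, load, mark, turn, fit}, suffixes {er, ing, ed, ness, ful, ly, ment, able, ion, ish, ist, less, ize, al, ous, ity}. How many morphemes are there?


Segmenting 'prethinkistness' against the inventory:
  'pre' -> prefix (morpheme 1)
  'think' -> root (morpheme 2)
  'ist' -> suffix (morpheme 3)
  'ness' -> suffix (morpheme 4)
Total morphemes: 4

4


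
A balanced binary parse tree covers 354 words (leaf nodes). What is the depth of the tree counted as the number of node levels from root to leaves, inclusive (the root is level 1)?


In a balanced binary tree with n leaves the deepest leaf is ceil(log2(n)) edges below the root,
so counting node levels inclusive of root and leaves gives ceil(log2(n)) + 1 levels.
log2(354) = 8.4676
ceil(8.4676) = 9
levels = 9 + 1 = 10

10


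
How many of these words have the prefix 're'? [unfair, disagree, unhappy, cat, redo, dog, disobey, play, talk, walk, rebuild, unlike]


Checking each word for prefix 're':
  'unfair' -> no (count: 0)
  'disagree' -> no (count: 0)
  'unhappy' -> no (count: 0)
  'cat' -> no (count: 0)
  'redo' -> YES, starts with 're' (count: 1)
  'dog' -> no (count: 1)
  'disobey' -> no (count: 1)
  'play' -> no (count: 1)
  'talk' -> no (count: 1)
  'walk' -> no (count: 1)
  'rebuild' -> YES, starts with 're' (count: 2)
  'unlike' -> no (count: 2)
Total with prefix 're': 2

2


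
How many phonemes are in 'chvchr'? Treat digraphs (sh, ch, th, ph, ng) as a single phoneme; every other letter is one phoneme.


Parsing 'chvchr' greedily, digraphs first:
  'ch' -> digraph (1 consonant phoneme) (phonemes so far: 1)
  'v' -> consonant phoneme (phonemes so far: 2)
  'ch' -> digraph (1 consonant phoneme) (phonemes so far: 3)
  'r' -> consonant phoneme (phonemes so far: 4)
Total phonemes: 4

4


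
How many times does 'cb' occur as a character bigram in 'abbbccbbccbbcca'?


Scanning 'abbbccbbccbbcca' for bigram 'cb':
  Position 0: 'ab' -> no
  Position 1: 'bb' -> no
  Position 2: 'bb' -> no
  Position 3: 'bc' -> no
  Position 4: 'cc' -> no
  Position 5: 'cb' -> MATCH
  Position 6: 'bb' -> no
  Position 7: 'bc' -> no
  Position 8: 'cc' -> no
  Position 9: 'cb' -> MATCH
  Position 10: 'bb' -> no
  Position 11: 'bc' -> no
  Position 12: 'cc' -> no
  Position 13: 'ca' -> no
Total matches: 2

2


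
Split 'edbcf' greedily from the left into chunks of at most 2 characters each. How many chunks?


'edbcf' has 5 characters.
Chunking with max size 2:
  Chunk 1: 'ed' (positions 0-1)
  Chunk 2: 'bc' (positions 2-3)
  Chunk 3: 'f' (positions 4-4)
Total chunks: ceil(5 / 2) = 3

3


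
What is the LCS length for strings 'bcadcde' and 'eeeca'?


DP table for LCS of 'bcadcde' and 'eeeca':
       e  e  e  c  a
    0  0  0  0  0  0
  b 0  0  0  0  0  0
  c 0  0  0  0  1  1
  a 0  0  0  0  1  2
  d 0  0  0  0  1  2
  c 0  0  0  0  1  2
  d 0  0  0  0  1  2
  e 0  1  1  1  1  2
LCS: 'ca'
LCS length = 2

2


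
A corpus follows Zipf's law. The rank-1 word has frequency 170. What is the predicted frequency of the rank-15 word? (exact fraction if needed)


Zipf's law: freq(rank) = f1 / rank
f1 = 170, rank = 15
freq = 170 / 15
GCD(170, 15) = 5
Simplified: 34/3

34/3


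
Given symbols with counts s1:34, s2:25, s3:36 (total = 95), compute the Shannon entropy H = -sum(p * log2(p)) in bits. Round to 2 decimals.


Computing entropy H = -sum(p_i * log2(p_i)):
  s1: p = 34/95 = 0.3579, -p*log2(p) = 0.5305
  s2: p = 25/95 = 0.2632, -p*log2(p) = 0.5068
  s3: p = 36/95 = 0.3789, -p*log2(p) = 0.5305
H = sum of terms = 1.5678
Rounded to 2 decimals: 1.57

1.57


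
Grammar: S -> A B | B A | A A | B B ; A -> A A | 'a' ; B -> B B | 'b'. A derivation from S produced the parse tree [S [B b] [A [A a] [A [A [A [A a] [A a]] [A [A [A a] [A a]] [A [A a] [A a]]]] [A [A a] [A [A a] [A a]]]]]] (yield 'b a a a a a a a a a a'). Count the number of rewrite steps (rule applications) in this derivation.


Every bracketed nonterminal node [X ...] in the tree is produced by exactly one rule application.
Reading the tree off as a leftmost derivation:
  Step 1: S  =>  B A   (applied S -> B A)
  Step 2: B A  =>  b A   (applied B -> b)
  Step 3: b A  =>  b A A   (applied A -> A A)
  Step 4: b A A  =>  b a A   (applied A -> a)
  Step 5: b a A  =>  b a A A   (applied A -> A A)
  Step 6: b a A A  =>  b a A A A   (applied A -> A A)
  Step 7: b a A A A  =>  b a A A A A   (applied A -> A A)
  Step 8: b a A A A A  =>  b a a A A A   (applied A -> a)
  Step 9: b a a A A A  =>  b a a a A A   (applied A -> a)
  Step 10: b a a a A A  =>  b a a a A A A   (applied A -> A A)
  Step 11: b a a a A A A  =>  b a a a A A A A   (applied A -> A A)
  Step 12: b a a a A A A A  =>  b a a a a A A A   (applied A -> a)
  Step 13: b a a a a A A A  =>  b a a a a a A A   (applied A -> a)
  Step 14: b a a a a a A A  =>  b a a a a a A A A   (applied A -> A A)
  Step 15: b a a a a a A A A  =>  b a a a a a a A A   (applied A -> a)
  Step 16: b a a a a a a A A  =>  b a a a a a a a A   (applied A -> a)
  Step 17: b a a a a a a a A  =>  b a a a a a a a A A   (applied A -> A A)
  Step 18: b a a a a a a a A A  =>  b a a a a a a a a A   (applied A -> a)
  Step 19: b a a a a a a a a A  =>  b a a a a a a a a A A   (applied A -> A A)
  Step 20: b a a a a a a a a A A  =>  b a a a a a a a a a A   (applied A -> a)
  Step 21: b a a a a a a a a a A  =>  b a a a a a a a a a a   (applied A -> a)
Final yield: b a a a a a a a a a a
Total rewrite steps: 21

21


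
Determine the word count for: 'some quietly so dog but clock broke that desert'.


Counting words by splitting on spaces:
  Word 1: 'some'
  Word 2: 'quietly'
  Word 3: 'so'
  Word 4: 'dog'
  Word 5: 'but'
  Word 6: 'clock'
  Word 7: 'broke'
  Word 8: 'that'
  Word 9: 'desert'
Total words: 9

9


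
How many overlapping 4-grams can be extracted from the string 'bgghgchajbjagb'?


String 'bgghgchajbjagb' has length L = 14.
Number of overlapping n-grams = L - n + 1
Substituting: 14 - 4 + 1 = 11

11


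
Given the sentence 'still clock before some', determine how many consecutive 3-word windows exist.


Word trigrams from [4] words:
  Trigram 1: (still clock before)
  Trigram 2: (clock before some)
Total word trigrams: 4 - 2 = 2

2


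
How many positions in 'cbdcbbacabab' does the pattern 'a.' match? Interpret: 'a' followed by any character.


Pattern: a. means 'a' followed by any character.
Scanning 'cbdcbbacabab' position-by-position:
  Pos 0: window 'cb' -> no
  Pos 1: window 'bd' -> no
  Pos 2: window 'dc' -> no
  Pos 3: window 'cb' -> no
  Pos 4: window 'bb' -> no
  Pos 5: window 'ba' -> no
  Pos 6: window 'ac' -> MATCH
  Pos 7: window 'ca' -> no
  Pos 8: window 'ab' -> MATCH
  Pos 9: window 'ba' -> no
  Pos 10: window 'ab' -> MATCH
  Pos 11: window 'b' -> no
Total matches: 3

3


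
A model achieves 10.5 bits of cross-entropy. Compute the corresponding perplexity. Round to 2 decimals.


Perplexity formula: PP = 2^H
H = 10.5
PP = 2^10.5
Decompose: 2^10.5 = 2^10 * 2^0.5 = 2^10 * sqrt(2)
2^10 = 1024, sqrt(2) ~ 1.4142136
PP ~ 1024 * 1.4142136 = 1448.1547264
Rounded to 2 decimals: 1448.15

1448.15


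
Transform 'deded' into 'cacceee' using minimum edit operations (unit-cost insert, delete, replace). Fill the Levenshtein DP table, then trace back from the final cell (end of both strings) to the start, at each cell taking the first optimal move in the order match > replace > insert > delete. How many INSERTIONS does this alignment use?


Edit distance = 6. Backtracking from cell (5, 7) with preference match > replace > insert > delete,
then listing the resulting alignment 'deded' -> 'cacceee' left to right:
  Step 1: insert 'c' [insertion #1]
  Step 2: insert 'a' [insertion #2]
  Step 3: replace d->c
  Step 4: replace e->c
  Step 5: replace d->e
  Step 6: keep 'e'
  Step 7: replace d->e
Total insertions: 2

2


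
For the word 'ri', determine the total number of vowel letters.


Scanning each character of 'ri':
  Position 1: 'r' -> consonant (running count: 0)
  Position 2: 'i' -> vowel (running count: 1)
Total vowels: 1

1


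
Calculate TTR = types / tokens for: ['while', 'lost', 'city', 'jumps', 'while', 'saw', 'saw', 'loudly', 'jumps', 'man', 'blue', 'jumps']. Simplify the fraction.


Tokens: 12
Unique types: ('blue', 'city', 'jumps', 'lost', 'loudly', 'man', 'saw', 'while') = 8
TTR = 8/12
Simplify: divide both by 4 -> 2/3
TTR = 2/3

2/3


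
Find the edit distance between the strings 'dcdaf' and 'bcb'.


Building DP table for s1='dcdaf' (len 5) and s2='bcb' (len 3):
       b  c  b
    0  1  2  3
  d 1  1  2  3
  c 2  2  1  2
  d 3  3  2  2
  a 4  4  3  3
  f 5  5  4  4
Edit distance = dp[5][3] = 4

4


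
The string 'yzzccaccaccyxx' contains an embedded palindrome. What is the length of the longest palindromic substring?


Scanning 'yzzccaccaccyxx' for palindromic substrings.
Substring at positions 3-10: 'ccaccacc'.
Check: reverse('ccaccacc') = 'ccaccacc' -> palindrome confirmed.
Neighbouring characters ('z' / 'y') break symmetry, so it cannot extend further.
No longer palindromic substring exists; longest length = 8

8


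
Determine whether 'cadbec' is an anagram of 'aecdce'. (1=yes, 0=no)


Sort characters of 'cadbec': 'abccde'
Sort characters of 'aecdce': 'accdee'
Sorted forms differ -> they are NOT anagrams
Result: 0

0


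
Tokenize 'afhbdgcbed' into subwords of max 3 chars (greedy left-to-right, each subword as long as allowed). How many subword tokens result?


'afhbdgcbed' has 10 characters.
Chunking with max size 3:
  Chunk 1: 'afh' (positions 0-2)
  Chunk 2: 'bdg' (positions 3-5)
  Chunk 3: 'cbe' (positions 6-8)
  Chunk 4: 'd' (positions 9-9)
Total chunks: ceil(10 / 3) = 4

4


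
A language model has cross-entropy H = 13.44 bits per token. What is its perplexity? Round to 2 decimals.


Perplexity formula: PP = 2^H
H = 13.44
PP = 2^13.44
Decompose: 2^13.44 = 2^13 * 2^0.44
2^13 = 8192, 2^0.44 ~ 1.3566043
PP ~ 8192 * 1.3566043 = 11113.3024256
Rounded to 2 decimals: 11113.30

11113.30


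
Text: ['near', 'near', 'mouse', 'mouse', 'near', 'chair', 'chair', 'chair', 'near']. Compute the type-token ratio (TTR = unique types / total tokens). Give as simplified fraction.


Tokens: 9
Unique types: ('chair', 'mouse', 'near') = 3
TTR = 3/9
Simplify: divide both by 3 -> 1/3
TTR = 1/3

1/3


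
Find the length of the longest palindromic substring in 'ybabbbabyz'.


Scanning 'ybabbbabyz' for palindromic substrings.
Substring at positions 0-8: 'ybabbbaby'.
Check: reverse('ybabbbaby') = 'ybabbbaby' -> palindrome confirmed.
Neighbouring characters ('-' / 'z') break symmetry, so it cannot extend further.
No longer palindromic substring exists; longest length = 9

9


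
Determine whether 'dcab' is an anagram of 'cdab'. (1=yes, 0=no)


Sort characters of 'dcab': 'abcd'
Sort characters of 'cdab': 'abcd'
Sorted forms match -> they ARE anagrams
Result: 1

1


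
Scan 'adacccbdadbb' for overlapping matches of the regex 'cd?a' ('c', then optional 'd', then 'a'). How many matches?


Pattern: cd?a means 'c', then optional 'd', then 'a'.
Scanning 'adacccbdadbb' position-by-position:
  Pos 0: window 'ada' -> no
  Pos 1: window 'dac' -> no
  Pos 2: window 'acc' -> no
  Pos 3: window 'ccc' -> no
  Pos 4: window 'ccb' -> no
  Pos 5: window 'cbd' -> no
  Pos 6: window 'bda' -> no
  Pos 7: window 'dad' -> no
  Pos 8: window 'adb' -> no
  Pos 9: window 'dbb' -> no
  Pos 10: window 'bb' -> no
  Pos 11: window 'b' -> no
Total matches: 0

0


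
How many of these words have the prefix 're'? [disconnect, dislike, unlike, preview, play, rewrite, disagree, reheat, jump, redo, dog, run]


Checking each word for prefix 're':
  'disconnect' -> no (count: 0)
  'dislike' -> no (count: 0)
  'unlike' -> no (count: 0)
  'preview' -> no (count: 0)
  'play' -> no (count: 0)
  'rewrite' -> YES, starts with 're' (count: 1)
  'disagree' -> no (count: 1)
  'reheat' -> YES, starts with 're' (count: 2)
  'jump' -> no (count: 2)
  'redo' -> YES, starts with 're' (count: 3)
  'dog' -> no (count: 3)
  'run' -> no (count: 3)
Total with prefix 're': 3

3


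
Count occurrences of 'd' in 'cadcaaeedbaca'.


Scanning 'cadcaaeedbaca' for 'd':
  Position 2: 'd' -> MATCH (count: 1)
  Position 8: 'd' -> MATCH (count: 2)
Total occurrences of 'd': 2

2


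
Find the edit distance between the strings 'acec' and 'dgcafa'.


Building DP table for s1='acec' (len 4) and s2='dgcafa' (len 6):
       d  g  c  a  f  a
    0  1  2  3  4  5  6
  a 1  1  2  3  3  4  5
  c 2  2  2  2  3  4  5
  e 3  3  3  3  3  4  5
  c 4  4  4  3  4  4  5
Edit distance = dp[4][6] = 5

5


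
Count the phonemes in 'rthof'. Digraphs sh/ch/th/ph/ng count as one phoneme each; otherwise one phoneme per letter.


Parsing 'rthof' greedily, digraphs first:
  'r' -> consonant phoneme (phonemes so far: 1)
  'th' -> digraph (1 consonant phoneme) (phonemes so far: 2)
  'o' -> vowel phoneme (phonemes so far: 3)
  'f' -> consonant phoneme (phonemes so far: 4)
Total phonemes: 4

4


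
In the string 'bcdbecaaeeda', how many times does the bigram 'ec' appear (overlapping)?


Scanning 'bcdbecaaeeda' for bigram 'ec':
  Position 0: 'bc' -> no
  Position 1: 'cd' -> no
  Position 2: 'db' -> no
  Position 3: 'be' -> no
  Position 4: 'ec' -> MATCH
  Position 5: 'ca' -> no
  Position 6: 'aa' -> no
  Position 7: 'ae' -> no
  Position 8: 'ee' -> no
  Position 9: 'ed' -> no
  Position 10: 'da' -> no
Total matches: 1

1


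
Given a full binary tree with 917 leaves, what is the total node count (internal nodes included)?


Leaf nodes (terminals): 917
Internal nodes = n - 1 = 917 - 1 = 916
Total = leaves + internal = 917 + 916 = 1833

1833


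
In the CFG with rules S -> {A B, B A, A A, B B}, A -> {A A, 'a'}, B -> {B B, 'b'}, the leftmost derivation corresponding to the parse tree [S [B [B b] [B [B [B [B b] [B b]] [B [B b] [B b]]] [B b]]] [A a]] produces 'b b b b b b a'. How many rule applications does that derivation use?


Every bracketed nonterminal node [X ...] in the tree is produced by exactly one rule application.
Reading the tree off as a leftmost derivation:
  Step 1: S  =>  B A   (applied S -> B A)
  Step 2: B A  =>  B B A   (applied B -> B B)
  Step 3: B B A  =>  b B A   (applied B -> b)
  Step 4: b B A  =>  b B B A   (applied B -> B B)
  Step 5: b B B A  =>  b B B B A   (applied B -> B B)
  Step 6: b B B B A  =>  b B B B B A   (applied B -> B B)
  Step 7: b B B B B A  =>  b b B B B A   (applied B -> b)
  Step 8: b b B B B A  =>  b b b B B A   (applied B -> b)
  Step 9: b b b B B A  =>  b b b B B B A   (applied B -> B B)
  Step 10: b b b B B B A  =>  b b b b B B A   (applied B -> b)
  Step 11: b b b b B B A  =>  b b b b b B A   (applied B -> b)
  Step 12: b b b b b B A  =>  b b b b b b A   (applied B -> b)
  Step 13: b b b b b b A  =>  b b b b b b a   (applied A -> a)
Final yield: b b b b b b a
Total rewrite steps: 13

13


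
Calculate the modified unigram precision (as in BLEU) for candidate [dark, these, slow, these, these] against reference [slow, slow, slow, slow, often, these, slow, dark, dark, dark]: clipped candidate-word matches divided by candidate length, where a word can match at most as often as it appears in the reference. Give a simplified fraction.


Reference word counts: {'dark': 3, 'often': 1, 'slow': 5, 'these': 1}
Checking each candidate word (with clipping):
  'dark' -> in reference (ref count 3, used 1/3) -> match (matches: 1)
  'these' -> in reference (ref count 1, used 1/1) -> match (matches: 2)
  'slow' -> in reference (ref count 5, used 1/5) -> match (matches: 3)
  'these' -> ref count 1 already used up (1/1) -> clipped, no match (matches: 3)
  'these' -> ref count 1 already used up (1/1) -> clipped, no match (matches: 3)
Clipped matches: 3, Candidate length: 5
Precision = 3/5

3/5


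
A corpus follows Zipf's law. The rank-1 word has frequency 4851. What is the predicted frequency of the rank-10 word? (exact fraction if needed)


Zipf's law: freq(rank) = f1 / rank
f1 = 4851, rank = 10
freq = 4851 / 10
GCD(4851, 10) = 1
Simplified: 4851/10

4851/10


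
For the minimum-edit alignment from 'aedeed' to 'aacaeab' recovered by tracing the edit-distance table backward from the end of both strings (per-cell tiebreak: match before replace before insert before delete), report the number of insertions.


Edit distance = 5. Backtracking from cell (6, 7) with preference match > replace > insert > delete,
then listing the resulting alignment 'aedeed' -> 'aacaeab' left to right:
  Step 1: insert 'a' [insertion #1]
  Step 2: keep 'a'
  Step 3: replace e->c
  Step 4: replace d->a
  Step 5: keep 'e'
  Step 6: replace e->a
  Step 7: replace d->b
Total insertions: 1

1


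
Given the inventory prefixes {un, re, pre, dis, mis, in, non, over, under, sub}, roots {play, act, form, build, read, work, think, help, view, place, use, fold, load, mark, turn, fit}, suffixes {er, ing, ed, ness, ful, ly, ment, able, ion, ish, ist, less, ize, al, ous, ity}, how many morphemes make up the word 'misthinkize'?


Segmenting 'misthinkize' against the inventory:
  'mis' -> prefix (morpheme 1)
  'think' -> root (morpheme 2)
  'ize' -> suffix (morpheme 3)
Total morphemes: 3

3


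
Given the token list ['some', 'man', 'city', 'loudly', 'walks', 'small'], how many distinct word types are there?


Listing all tokens and tracking unique types:
  Token 1: 'some' -> NEW (unique so far: 1)
  Token 2: 'man' -> NEW (unique so far: 2)
  Token 3: 'city' -> NEW (unique so far: 3)
  Token 4: 'loudly' -> NEW (unique so far: 4)
  Token 5: 'walks' -> NEW (unique so far: 5)
  Token 6: 'small' -> NEW (unique so far: 6)
Unique types: ('city', 'loudly', 'man', 'small', 'some', 'walks')
Vocabulary size: 6

6


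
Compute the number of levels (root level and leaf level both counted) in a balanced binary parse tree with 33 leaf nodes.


In a balanced binary tree with n leaves the deepest leaf is ceil(log2(n)) edges below the root,
so counting node levels inclusive of root and leaves gives ceil(log2(n)) + 1 levels.
log2(33) = 5.0444
ceil(5.0444) = 6
levels = 6 + 1 = 7

7


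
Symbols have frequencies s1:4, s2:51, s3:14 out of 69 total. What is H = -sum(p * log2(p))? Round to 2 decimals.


Computing entropy H = -sum(p_i * log2(p_i)):
  s1: p = 4/69 = 0.0580, -p*log2(p) = 0.2382
  s2: p = 51/69 = 0.7391, -p*log2(p) = 0.3223
  s3: p = 14/69 = 0.2029, -p*log2(p) = 0.4669
H = sum of terms = 1.0274
Rounded to 2 decimals: 1.03

1.03


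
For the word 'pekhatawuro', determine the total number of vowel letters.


Scanning each character of 'pekhatawuro':
  Position 1: 'p' -> consonant (running count: 0)
  Position 2: 'e' -> vowel (running count: 1)
  Position 3: 'k' -> consonant (running count: 1)
  Position 4: 'h' -> consonant (running count: 1)
  Position 5: 'a' -> vowel (running count: 2)
  Position 6: 't' -> consonant (running count: 2)
  Position 7: 'a' -> vowel (running count: 3)
  Position 8: 'w' -> consonant (running count: 3)
  Position 9: 'u' -> vowel (running count: 4)
  Position 10: 'r' -> consonant (running count: 4)
  Position 11: 'o' -> vowel (running count: 5)
Total vowels: 5

5


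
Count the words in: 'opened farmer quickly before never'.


Counting words by splitting on spaces:
  Word 1: 'opened'
  Word 2: 'farmer'
  Word 3: 'quickly'
  Word 4: 'before'
  Word 5: 'never'
Total words: 5

5


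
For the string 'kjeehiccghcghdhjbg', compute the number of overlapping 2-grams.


String 'kjeehiccghcghdhjbg' has length L = 18.
Number of overlapping n-grams = L - n + 1
Substituting: 18 - 2 + 1 = 17

17


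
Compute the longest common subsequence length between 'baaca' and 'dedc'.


DP table for LCS of 'baaca' and 'dedc':
       d  e  d  c
    0  0  0  0  0
  b 0  0  0  0  0
  a 0  0  0  0  0
  a 0  0  0  0  0
  c 0  0  0  0  1
  a 0  0  0  0  1
LCS: 'c'
LCS length = 1

1


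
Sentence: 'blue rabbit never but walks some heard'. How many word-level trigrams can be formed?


Word trigrams from [7] words:
  Trigram 1: (blue rabbit never)
  Trigram 2: (rabbit never but)
  Trigram 3: (never but walks)
  Trigram 4: (but walks some)
  Trigram 5: (walks some heard)
Total word trigrams: 7 - 2 = 5

5


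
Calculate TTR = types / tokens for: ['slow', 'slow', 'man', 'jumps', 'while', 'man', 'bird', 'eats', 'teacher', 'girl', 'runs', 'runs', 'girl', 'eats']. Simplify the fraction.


Tokens: 14
Unique types: ('bird', 'eats', 'girl', 'jumps', 'man', 'runs', 'slow', 'teacher', 'while') = 9
TTR = 9/14
Already in lowest terms.

9/14


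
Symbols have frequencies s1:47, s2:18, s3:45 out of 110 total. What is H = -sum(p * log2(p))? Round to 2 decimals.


Computing entropy H = -sum(p_i * log2(p_i)):
  s1: p = 47/110 = 0.4273, -p*log2(p) = 0.5242
  s2: p = 18/110 = 0.1636, -p*log2(p) = 0.4273
  s3: p = 45/110 = 0.4091, -p*log2(p) = 0.5275
H = sum of terms = 1.4790
Rounded to 2 decimals: 1.48

1.48


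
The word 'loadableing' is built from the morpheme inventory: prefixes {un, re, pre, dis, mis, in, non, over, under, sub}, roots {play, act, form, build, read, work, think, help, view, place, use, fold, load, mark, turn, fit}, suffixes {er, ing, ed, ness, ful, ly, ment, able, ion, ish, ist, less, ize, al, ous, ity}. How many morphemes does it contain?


Segmenting 'loadableing' against the inventory:
  'load' -> root (morpheme 1)
  'able' -> suffix (morpheme 2)
  'ing' -> suffix (morpheme 3)
Total morphemes: 3

3


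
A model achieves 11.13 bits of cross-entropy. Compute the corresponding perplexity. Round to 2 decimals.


Perplexity formula: PP = 2^H
H = 11.13
PP = 2^11.13
Decompose: 2^11.13 = 2^11 * 2^0.13
2^11 = 2048, 2^0.13 ~ 1.0942937
PP ~ 2048 * 1.0942937 = 2241.1134976
Rounded to 2 decimals: 2241.11

2241.11


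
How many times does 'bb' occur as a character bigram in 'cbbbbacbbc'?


Scanning 'cbbbbacbbc' for bigram 'bb':
  Position 0: 'cb' -> no
  Position 1: 'bb' -> MATCH
  Position 2: 'bb' -> MATCH
  Position 3: 'bb' -> MATCH
  Position 4: 'ba' -> no
  Position 5: 'ac' -> no
  Position 6: 'cb' -> no
  Position 7: 'bb' -> MATCH
  Position 8: 'bc' -> no
Total matches: 4

4


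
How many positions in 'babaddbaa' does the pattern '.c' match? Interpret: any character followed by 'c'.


Pattern: .c means any character followed by 'c'.
Scanning 'babaddbaa' position-by-position:
  Pos 0: window 'ba' -> no
  Pos 1: window 'ab' -> no
  Pos 2: window 'ba' -> no
  Pos 3: window 'ad' -> no
  Pos 4: window 'dd' -> no
  Pos 5: window 'db' -> no
  Pos 6: window 'ba' -> no
  Pos 7: window 'aa' -> no
  Pos 8: window 'a' -> no
Total matches: 0

0


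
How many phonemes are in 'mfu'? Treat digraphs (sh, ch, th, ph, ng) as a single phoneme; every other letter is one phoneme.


Parsing 'mfu' greedily, digraphs first:
  'm' -> consonant phoneme (phonemes so far: 1)
  'f' -> consonant phoneme (phonemes so far: 2)
  'u' -> vowel phoneme (phonemes so far: 3)
Total phonemes: 3

3


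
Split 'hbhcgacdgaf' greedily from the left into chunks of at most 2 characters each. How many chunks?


'hbhcgacdgaf' has 11 characters.
Chunking with max size 2:
  Chunk 1: 'hb' (positions 0-1)
  Chunk 2: 'hc' (positions 2-3)
  Chunk 3: 'ga' (positions 4-5)
  Chunk 4: 'cd' (positions 6-7)
  Chunk 5: 'ga' (positions 8-9)
  Chunk 6: 'f' (positions 10-10)
Total chunks: ceil(11 / 2) = 6

6


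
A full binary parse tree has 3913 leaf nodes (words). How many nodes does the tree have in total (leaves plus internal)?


Leaf nodes (terminals): 3913
Internal nodes = n - 1 = 3913 - 1 = 3912
Total = leaves + internal = 3913 + 3912 = 7825

7825


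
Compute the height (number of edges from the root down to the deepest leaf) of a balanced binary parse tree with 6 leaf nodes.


In a balanced binary tree with n leaves the deepest leaf is ceil(log2(n)) edges below the root.
log2(6) = 2.5850
ceil(2.5850) = 3
height (edges) = 3

3


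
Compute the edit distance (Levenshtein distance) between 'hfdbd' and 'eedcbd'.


Building DP table for s1='hfdbd' (len 5) and s2='eedcbd' (len 6):
       e  e  d  c  b  d
    0  1  2  3  4  5  6
  h 1  1  2  3  4  5  6
  f 2  2  2  3  4  5  6
  d 3  3  3  2  3  4  5
  b 4  4  4  3  3  3  4
  d 5  5  5  4  4  4  3
Edit distance = dp[5][6] = 3

3


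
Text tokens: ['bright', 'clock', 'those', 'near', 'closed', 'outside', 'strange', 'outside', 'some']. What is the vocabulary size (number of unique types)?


Listing all tokens and tracking unique types:
  Token 1: 'bright' -> NEW (unique so far: 1)
  Token 2: 'clock' -> NEW (unique so far: 2)
  Token 3: 'those' -> NEW (unique so far: 3)
  Token 4: 'near' -> NEW (unique so far: 4)
  Token 5: 'closed' -> NEW (unique so far: 5)
  Token 6: 'outside' -> NEW (unique so far: 6)
  Token 7: 'strange' -> NEW (unique so far: 7)
  Token 8: 'outside' -> duplicate (unique so far: 7)
  Token 9: 'some' -> NEW (unique so far: 8)
Unique types: ('bright', 'clock', 'closed', 'near', 'outside', 'some', 'strange', 'those')
Vocabulary size: 8

8


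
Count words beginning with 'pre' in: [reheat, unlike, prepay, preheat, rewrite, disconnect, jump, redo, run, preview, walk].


Checking each word for prefix 'pre':
  'reheat' -> no (count: 0)
  'unlike' -> no (count: 0)
  'prepay' -> YES, starts with 'pre' (count: 1)
  'preheat' -> YES, starts with 'pre' (count: 2)
  'rewrite' -> no (count: 2)
  'disconnect' -> no (count: 2)
  'jump' -> no (count: 2)
  'redo' -> no (count: 2)
  'run' -> no (count: 2)
  'preview' -> YES, starts with 'pre' (count: 3)
  'walk' -> no (count: 3)
Total with prefix 'pre': 3

3


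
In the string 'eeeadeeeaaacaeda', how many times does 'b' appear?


Scanning 'eeeadeeeaaacaeda' for 'b':
  No matches found.
Total occurrences of 'b': 0

0


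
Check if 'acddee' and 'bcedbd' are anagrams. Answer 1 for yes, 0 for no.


Sort characters of 'acddee': 'acddee'
Sort characters of 'bcedbd': 'bbcdde'
Sorted forms differ -> they are NOT anagrams
Result: 0

0


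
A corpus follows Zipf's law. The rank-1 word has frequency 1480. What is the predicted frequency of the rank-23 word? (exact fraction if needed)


Zipf's law: freq(rank) = f1 / rank
f1 = 1480, rank = 23
freq = 1480 / 23
GCD(1480, 23) = 1
Simplified: 1480/23

1480/23


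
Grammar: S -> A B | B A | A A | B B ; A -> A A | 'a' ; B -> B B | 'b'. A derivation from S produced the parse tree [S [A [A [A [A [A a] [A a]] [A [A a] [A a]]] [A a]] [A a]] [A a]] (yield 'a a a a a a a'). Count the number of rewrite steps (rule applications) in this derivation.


Every bracketed nonterminal node [X ...] in the tree is produced by exactly one rule application.
Reading the tree off as a leftmost derivation:
  Step 1: S  =>  A A   (applied S -> A A)
  Step 2: A A  =>  A A A   (applied A -> A A)
  Step 3: A A A  =>  A A A A   (applied A -> A A)
  Step 4: A A A A  =>  A A A A A   (applied A -> A A)
  Step 5: A A A A A  =>  A A A A A A   (applied A -> A A)
  Step 6: A A A A A A  =>  a A A A A A   (applied A -> a)
  Step 7: a A A A A A  =>  a a A A A A   (applied A -> a)
  Step 8: a a A A A A  =>  a a A A A A A   (applied A -> A A)
  Step 9: a a A A A A A  =>  a a a A A A A   (applied A -> a)
  Step 10: a a a A A A A  =>  a a a a A A A   (applied A -> a)
  Step 11: a a a a A A A  =>  a a a a a A A   (applied A -> a)
  Step 12: a a a a a A A  =>  a a a a a a A   (applied A -> a)
  Step 13: a a a a a a A  =>  a a a a a a a   (applied A -> a)
Final yield: a a a a a a a
Total rewrite steps: 13

13


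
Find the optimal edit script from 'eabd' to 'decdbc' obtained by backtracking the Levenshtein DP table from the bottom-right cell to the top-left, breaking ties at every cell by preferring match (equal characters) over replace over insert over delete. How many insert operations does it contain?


Edit distance = 4. Backtracking from cell (4, 6) with preference match > replace > insert > delete,
then listing the resulting alignment 'eabd' -> 'decdbc' left to right:
  Step 1: insert 'd' [insertion #1]
  Step 2: keep 'e'
  Step 3: insert 'c' [insertion #2]
  Step 4: replace a->d
  Step 5: keep 'b'
  Step 6: replace d->c
Total insertions: 2

2


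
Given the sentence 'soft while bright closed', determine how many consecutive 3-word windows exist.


Word trigrams from [4] words:
  Trigram 1: (soft while bright)
  Trigram 2: (while bright closed)
Total word trigrams: 4 - 2 = 2

2


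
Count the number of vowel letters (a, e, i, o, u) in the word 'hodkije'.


Scanning each character of 'hodkije':
  Position 1: 'h' -> consonant (running count: 0)
  Position 2: 'o' -> vowel (running count: 1)
  Position 3: 'd' -> consonant (running count: 1)
  Position 4: 'k' -> consonant (running count: 1)
  Position 5: 'i' -> vowel (running count: 2)
  Position 6: 'j' -> consonant (running count: 2)
  Position 7: 'e' -> vowel (running count: 3)
Total vowels: 3

3


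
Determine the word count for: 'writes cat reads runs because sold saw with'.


Counting words by splitting on spaces:
  Word 1: 'writes'
  Word 2: 'cat'
  Word 3: 'reads'
  Word 4: 'runs'
  Word 5: 'because'
  Word 6: 'sold'
  Word 7: 'saw'
  Word 8: 'with'
Total words: 8

8


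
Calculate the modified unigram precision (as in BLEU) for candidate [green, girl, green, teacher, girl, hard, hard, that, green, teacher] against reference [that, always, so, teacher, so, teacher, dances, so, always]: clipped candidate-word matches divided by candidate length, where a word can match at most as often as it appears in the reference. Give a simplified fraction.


Reference word counts: {'always': 2, 'dances': 1, 'so': 3, 'teacher': 2, 'that': 1}
Checking each candidate word (with clipping):
  'green' -> not in reference -> no match (matches: 0)
  'girl' -> not in reference -> no match (matches: 0)
  'green' -> not in reference -> no match (matches: 0)
  'teacher' -> in reference (ref count 2, used 1/2) -> match (matches: 1)
  'girl' -> not in reference -> no match (matches: 1)
  'hard' -> not in reference -> no match (matches: 1)
  'hard' -> not in reference -> no match (matches: 1)
  'that' -> in reference (ref count 1, used 1/1) -> match (matches: 2)
  'green' -> not in reference -> no match (matches: 2)
  'teacher' -> in reference (ref count 2, used 2/2) -> match (matches: 3)
Clipped matches: 3, Candidate length: 10
Precision = 3/10

3/10
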